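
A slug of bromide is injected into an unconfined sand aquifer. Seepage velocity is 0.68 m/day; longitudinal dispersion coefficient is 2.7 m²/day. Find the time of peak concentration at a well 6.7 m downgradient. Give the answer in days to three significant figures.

For the 1D instantaneous-source solution, setting ∂C/∂t = 0 at fixed x gives v²t² + 2Dt − x² = 0, so t = (√(D² + v²x²) − D)/v².
√(D² + v²x²) = √(2.7² + 0.68² × 6.7²) = 5.296; v² = 0.4624.
t = (5.296 − 2.7)/0.4624 = 5.61 days (vs. the pure-advection estimate x/v = 9.85 d).

5.61 days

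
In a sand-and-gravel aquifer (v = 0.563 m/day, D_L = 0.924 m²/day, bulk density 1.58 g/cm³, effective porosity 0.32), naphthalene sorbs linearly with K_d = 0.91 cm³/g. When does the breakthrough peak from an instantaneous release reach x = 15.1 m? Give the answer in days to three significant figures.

132 days

Retardation factor R = 1 + ρ_b·K_d/n = 1 + 1.58 × 0.91/0.32 = 5.493.
Sorption retards both mechanisms: v_R = v/R = 0.1025 m/day, D_R = D/R = 0.1682 m²/day.
Peak time from v_R²t² + 2D_R t − x² = 0: t = (√(D_R² + v_R²x²) − D_R)/v_R².
√(D_R² + v_R²x²) = √(0.1682² + 0.1025² × 15.1²) = 1.557; v_R² = 0.01051.
t = (1.557 − 0.1682)/0.01051 = 132 days.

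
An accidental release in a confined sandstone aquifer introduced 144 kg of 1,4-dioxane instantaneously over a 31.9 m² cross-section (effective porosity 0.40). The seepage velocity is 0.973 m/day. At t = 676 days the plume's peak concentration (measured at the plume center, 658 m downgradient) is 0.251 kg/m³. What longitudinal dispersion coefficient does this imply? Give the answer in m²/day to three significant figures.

0.238 m²/day

At the plume center C_max = M/(n_e·A·√(4πDt)), so D = M²/(4πt·(n_e·A·C_max)²).
n_e·A·C_max = 0.40 × 31.9 × 0.251 = 3.203 kg/m.
D = 144²/(4π × 676 × 3.203²) = 0.238 m²/day.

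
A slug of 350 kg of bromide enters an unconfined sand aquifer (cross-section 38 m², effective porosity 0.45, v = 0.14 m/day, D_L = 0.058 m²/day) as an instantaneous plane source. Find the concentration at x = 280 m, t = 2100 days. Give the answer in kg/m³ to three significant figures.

For an instantaneous plane source, C(x,t) = M/(n_e·A·√(4πDt)) · exp(−(x−vt)²/(4Dt)), with n_e·A the pore (flow) area.
Plume center vt = 0.14 × 2100 = 294 m, so the well at 280 m is 14 m upgradient of the peak.
√(4πDt) = 39.12 m, giving peak height M/(n_e·A·√(4πDt)) = 350/(0.45 × 38 × 39.12) = 0.5232 kg/m³.
(x−vt)²/(4Dt) = (-14)²/(4 × 0.058 × 2100) = 0.4023; exp(−0.4023) = 0.6688.
C = 0.5232 × 0.6688 = 0.350 kg/m³.

0.350 kg/m³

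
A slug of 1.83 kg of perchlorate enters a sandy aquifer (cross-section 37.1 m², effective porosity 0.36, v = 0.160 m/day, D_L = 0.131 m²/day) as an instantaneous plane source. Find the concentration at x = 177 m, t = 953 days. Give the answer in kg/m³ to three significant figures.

For an instantaneous plane source, C(x,t) = M/(n_e·A·√(4πDt)) · exp(−(x−vt)²/(4Dt)), with n_e·A the pore (flow) area.
Plume center vt = 0.160 × 953 = 152.48 m, so the well at 177 m is 24.52 m downgradient of the peak.
√(4πDt) = 39.61 m, giving peak height M/(n_e·A·√(4πDt)) = 1.83/(0.36 × 37.1 × 39.61) = 0.003459 kg/m³.
(x−vt)²/(4Dt) = (24.52)²/(4 × 0.131 × 953) = 1.204; exp(−1.204) = 0.3000.
C = 0.003459 × 0.3000 = 0.00104 kg/m³.

0.00104 kg/m³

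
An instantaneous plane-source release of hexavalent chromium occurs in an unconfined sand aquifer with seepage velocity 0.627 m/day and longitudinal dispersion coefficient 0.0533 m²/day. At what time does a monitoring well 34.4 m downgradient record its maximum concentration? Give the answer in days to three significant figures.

For the 1D instantaneous-source solution, setting ∂C/∂t = 0 at fixed x gives v²t² + 2Dt − x² = 0, so t = (√(D² + v²x²) − D)/v².
√(D² + v²x²) = √(0.0533² + 0.627² × 34.4²) = 21.57; v² = 0.393129.
t = (21.57 − 0.0533)/0.393129 = 54.7 days (vs. the pure-advection estimate x/v = 54.9 d).

54.7 days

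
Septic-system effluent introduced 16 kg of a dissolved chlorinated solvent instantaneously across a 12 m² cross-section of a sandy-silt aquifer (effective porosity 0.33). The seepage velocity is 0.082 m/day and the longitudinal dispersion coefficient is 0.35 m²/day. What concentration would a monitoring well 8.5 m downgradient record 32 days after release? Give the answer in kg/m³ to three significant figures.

For an instantaneous plane source, C(x,t) = M/(n_e·A·√(4πDt)) · exp(−(x−vt)²/(4Dt)), with n_e·A the pore (flow) area.
Plume center vt = 0.082 × 32 = 2.624 m, so the well at 8.5 m is 5.876 m downgradient of the peak.
√(4πDt) = 11.86 m, giving peak height M/(n_e·A·√(4πDt)) = 16/(0.33 × 12 × 11.86) = 0.3407 kg/m³.
(x−vt)²/(4Dt) = (5.876)²/(4 × 0.35 × 32) = 0.7707; exp(−0.7707) = 0.4627.
C = 0.3407 × 0.4627 = 0.158 kg/m³.

0.158 kg/m³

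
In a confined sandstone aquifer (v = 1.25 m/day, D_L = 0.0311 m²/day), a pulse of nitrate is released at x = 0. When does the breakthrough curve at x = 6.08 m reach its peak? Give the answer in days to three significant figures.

4.84 days

For the 1D instantaneous-source solution, setting ∂C/∂t = 0 at fixed x gives v²t² + 2Dt − x² = 0, so t = (√(D² + v²x²) − D)/v².
√(D² + v²x²) = √(0.0311² + 1.25² × 6.08²) = 7.600; v² = 1.5625.
t = (7.600 − 0.0311)/1.5625 = 4.84 days (vs. the pure-advection estimate x/v = 4.86 d).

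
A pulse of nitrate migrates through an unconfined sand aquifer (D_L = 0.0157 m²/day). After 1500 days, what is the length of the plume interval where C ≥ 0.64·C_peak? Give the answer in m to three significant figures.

The plume is Gaussian with σ = √(2Dt) = √(2 × 0.0157 × 1500) = 6.863 m.
C/C_peak = exp(−Δx²/(2σ²)) = 0.64 ⇒ Δx = σ·√(−2 ln 0.64) = 6.863 × 0.9448 = 6.484 m.
Width = 2Δx = 13.0 m.

13.0 m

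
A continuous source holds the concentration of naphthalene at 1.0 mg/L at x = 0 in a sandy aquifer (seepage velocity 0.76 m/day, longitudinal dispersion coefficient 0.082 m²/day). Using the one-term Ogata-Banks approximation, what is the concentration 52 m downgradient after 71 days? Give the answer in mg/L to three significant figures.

0.717 mg/L

For a continuous step input, C/C₀ ≈ ½·erfc((x−vt)/(2√(Dt))).
vt = 0.76 × 71 = 53.96 m and 2√(Dt) = 2√(0.082 × 71) = 4.826 m.
Argument (x−vt)/(2√(Dt)) = (52 − 53.96)/4.826 = -0.4061; ½·erfc(-0.4061) = 0.7171.
C = 1.0 × 0.7171 = 0.717 mg/L.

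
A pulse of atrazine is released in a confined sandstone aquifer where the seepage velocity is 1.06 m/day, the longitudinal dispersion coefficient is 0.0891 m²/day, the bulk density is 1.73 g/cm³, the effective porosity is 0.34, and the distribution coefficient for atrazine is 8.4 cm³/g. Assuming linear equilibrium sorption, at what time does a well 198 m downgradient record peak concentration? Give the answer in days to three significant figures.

8170 days

Retardation factor R = 1 + ρ_b·K_d/n = 1 + 1.73 × 8.4/0.34 = 43.74.
Sorption retards both mechanisms: v_R = v/R = 0.02423 m/day, D_R = D/R = 0.002037 m²/day.
Peak time from v_R²t² + 2D_R t − x² = 0: t = (√(D_R² + v_R²x²) − D_R)/v_R².
√(D_R² + v_R²x²) = √(0.002037² + 0.02423² × 198²) = 4.798; v_R² = 0.0005871.
t = (4.798 − 0.002037)/0.0005871 = 8170 days.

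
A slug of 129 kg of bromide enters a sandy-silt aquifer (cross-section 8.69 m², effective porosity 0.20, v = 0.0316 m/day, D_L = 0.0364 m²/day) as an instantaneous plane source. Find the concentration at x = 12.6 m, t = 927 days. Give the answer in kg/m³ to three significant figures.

0.457 kg/m³

For an instantaneous plane source, C(x,t) = M/(n_e·A·√(4πDt)) · exp(−(x−vt)²/(4Dt)), with n_e·A the pore (flow) area.
Plume center vt = 0.0316 × 927 = 29.2932 m, so the well at 12.6 m is 16.6932 m upgradient of the peak.
√(4πDt) = 20.59 m, giving peak height M/(n_e·A·√(4πDt)) = 129/(0.20 × 8.69 × 20.59) = 3.605 kg/m³.
(x−vt)²/(4Dt) = (-16.6932)²/(4 × 0.0364 × 927) = 2.065; exp(−2.065) = 0.1268.
C = 3.605 × 0.1268 = 0.457 kg/m³.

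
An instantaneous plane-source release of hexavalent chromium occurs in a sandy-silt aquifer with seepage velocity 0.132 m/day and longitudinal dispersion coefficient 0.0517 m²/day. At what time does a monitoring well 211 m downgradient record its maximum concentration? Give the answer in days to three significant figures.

1600 days

For the 1D instantaneous-source solution, setting ∂C/∂t = 0 at fixed x gives v²t² + 2Dt − x² = 0, so t = (√(D² + v²x²) − D)/v².
√(D² + v²x²) = √(0.0517² + 0.132² × 211²) = 27.85; v² = 0.017424.
t = (27.85 − 0.0517)/0.017424 = 1600 days (vs. the pure-advection estimate x/v = 1600 d).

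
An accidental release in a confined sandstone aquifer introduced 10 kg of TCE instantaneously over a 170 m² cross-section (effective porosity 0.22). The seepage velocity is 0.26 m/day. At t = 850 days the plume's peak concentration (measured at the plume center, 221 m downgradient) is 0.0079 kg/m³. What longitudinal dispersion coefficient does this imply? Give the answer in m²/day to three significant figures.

At the plume center C_max = M/(n_e·A·√(4πDt)), so D = M²/(4πt·(n_e·A·C_max)²).
n_e·A·C_max = 0.22 × 170 × 0.0079 = 0.2955 kg/m.
D = 10²/(4π × 850 × 0.2955²) = 0.107 m²/day.

0.107 m²/day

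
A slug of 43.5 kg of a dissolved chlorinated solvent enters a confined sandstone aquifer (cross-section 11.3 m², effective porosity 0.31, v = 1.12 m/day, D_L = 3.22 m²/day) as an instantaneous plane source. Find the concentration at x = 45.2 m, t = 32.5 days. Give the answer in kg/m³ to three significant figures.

For an instantaneous plane source, C(x,t) = M/(n_e·A·√(4πDt)) · exp(−(x−vt)²/(4Dt)), with n_e·A the pore (flow) area.
Plume center vt = 1.12 × 32.5 = 36.4 m, so the well at 45.2 m is 8.8 m downgradient of the peak.
√(4πDt) = 36.26 m, giving peak height M/(n_e·A·√(4πDt)) = 43.5/(0.31 × 11.3 × 36.26) = 0.3425 kg/m³.
(x−vt)²/(4Dt) = (8.8)²/(4 × 3.22 × 32.5) = 0.1850; exp(−0.1850) = 0.8311.
C = 0.3425 × 0.8311 = 0.285 kg/m³.

0.285 kg/m³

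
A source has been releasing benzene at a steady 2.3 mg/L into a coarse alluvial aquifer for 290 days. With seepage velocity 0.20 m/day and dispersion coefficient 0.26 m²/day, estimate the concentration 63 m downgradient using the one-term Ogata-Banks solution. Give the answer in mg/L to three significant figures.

For a continuous step input, C/C₀ ≈ ½·erfc((x−vt)/(2√(Dt))).
vt = 0.20 × 290 = 58 m and 2√(Dt) = 2√(0.26 × 290) = 17.37 m.
Argument (x−vt)/(2√(Dt)) = (63 − 58)/17.37 = 0.2879; ½·erfc(0.2879) = 0.3419.
C = 2.3 × 0.3419 = 0.786 mg/L.

0.786 mg/L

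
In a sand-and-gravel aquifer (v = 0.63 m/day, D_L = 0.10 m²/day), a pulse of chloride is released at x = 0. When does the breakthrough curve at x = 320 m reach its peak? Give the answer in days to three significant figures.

508 days

For the 1D instantaneous-source solution, setting ∂C/∂t = 0 at fixed x gives v²t² + 2Dt − x² = 0, so t = (√(D² + v²x²) − D)/v².
√(D² + v²x²) = √(0.10² + 0.63² × 320²) = 201.6; v² = 0.3969.
t = (201.6 − 0.10)/0.3969 = 508 days (vs. the pure-advection estimate x/v = 508 d).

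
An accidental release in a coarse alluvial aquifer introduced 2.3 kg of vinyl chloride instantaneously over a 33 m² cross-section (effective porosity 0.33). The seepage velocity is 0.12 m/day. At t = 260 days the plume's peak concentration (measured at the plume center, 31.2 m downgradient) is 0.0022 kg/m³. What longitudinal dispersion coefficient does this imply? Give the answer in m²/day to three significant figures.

At the plume center C_max = M/(n_e·A·√(4πDt)), so D = M²/(4πt·(n_e·A·C_max)²).
n_e·A·C_max = 0.33 × 33 × 0.0022 = 0.02396 kg/m.
D = 2.3²/(4π × 260 × 0.02396²) = 2.82 m²/day.

2.82 m²/day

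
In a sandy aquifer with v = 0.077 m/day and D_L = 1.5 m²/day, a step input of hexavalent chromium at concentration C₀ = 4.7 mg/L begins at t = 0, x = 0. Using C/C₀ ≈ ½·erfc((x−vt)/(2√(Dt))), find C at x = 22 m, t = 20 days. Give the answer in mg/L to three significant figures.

For a continuous step input, C/C₀ ≈ ½·erfc((x−vt)/(2√(Dt))).
vt = 0.077 × 20 = 1.54 m and 2√(Dt) = 2√(1.5 × 20) = 10.95 m.
Argument (x−vt)/(2√(Dt)) = (22 − 1.54)/10.95 = 1.868; ½·erfc(1.868) = 0.004124.
C = 4.7 × 0.004124 = 0.0194 mg/L.

0.0194 mg/L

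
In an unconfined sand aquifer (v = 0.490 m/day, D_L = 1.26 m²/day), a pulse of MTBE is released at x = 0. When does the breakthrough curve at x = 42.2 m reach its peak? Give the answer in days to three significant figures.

81.0 days

For the 1D instantaneous-source solution, setting ∂C/∂t = 0 at fixed x gives v²t² + 2Dt − x² = 0, so t = (√(D² + v²x²) − D)/v².
√(D² + v²x²) = √(1.26² + 0.490² × 42.2²) = 20.72; v² = 0.2401.
t = (20.72 − 1.26)/0.2401 = 81.0 days (vs. the pure-advection estimate x/v = 86.1 d).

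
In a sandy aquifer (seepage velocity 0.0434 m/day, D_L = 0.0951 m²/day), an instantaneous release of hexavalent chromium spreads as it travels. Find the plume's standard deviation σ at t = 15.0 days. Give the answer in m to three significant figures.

Dispersive spreading gives a Gaussian with σ² = 2Dt; advection only shifts the center.
σ = √(2 × 0.0951 × 15.0) = 1.69 m.

1.69 m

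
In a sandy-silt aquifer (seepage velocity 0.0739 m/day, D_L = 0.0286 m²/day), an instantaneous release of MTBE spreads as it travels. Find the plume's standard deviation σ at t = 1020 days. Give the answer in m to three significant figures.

Dispersive spreading gives a Gaussian with σ² = 2Dt; advection only shifts the center.
σ = √(2 × 0.0286 × 1020) = 7.64 m.

7.64 m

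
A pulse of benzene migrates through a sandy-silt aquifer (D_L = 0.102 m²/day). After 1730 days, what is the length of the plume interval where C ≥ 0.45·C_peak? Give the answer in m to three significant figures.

47.5 m

The plume is Gaussian with σ = √(2Dt) = √(2 × 0.102 × 1730) = 18.79 m.
C/C_peak = exp(−Δx²/(2σ²)) = 0.45 ⇒ Δx = σ·√(−2 ln 0.45) = 18.79 × 1.264 = 23.75 m.
Width = 2Δx = 47.5 m.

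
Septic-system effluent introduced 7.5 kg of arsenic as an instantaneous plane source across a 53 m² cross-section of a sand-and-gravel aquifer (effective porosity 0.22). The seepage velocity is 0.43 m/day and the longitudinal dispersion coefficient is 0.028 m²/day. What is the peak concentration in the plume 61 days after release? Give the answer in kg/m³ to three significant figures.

0.139 kg/m³

The peak of an instantaneous 1D plume sits at x = vt; there the Gaussian factor is 1 and C_max = M/(n_e·A·√(4πDt)), where n_e·A is the pore area the mass is dissolved in.
√(4πDt) = √(4π × 0.028 × 61) = 4.633 m, so C_max = 7.5/(0.22 × 53 × 4.633) = 0.139 kg/m³.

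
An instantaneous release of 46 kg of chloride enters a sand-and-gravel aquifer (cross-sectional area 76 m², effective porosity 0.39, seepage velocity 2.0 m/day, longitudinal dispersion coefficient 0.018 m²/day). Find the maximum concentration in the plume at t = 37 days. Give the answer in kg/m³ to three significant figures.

The peak of an instantaneous 1D plume sits at x = vt; there the Gaussian factor is 1 and C_max = M/(n_e·A·√(4πDt)), where n_e·A is the pore area the mass is dissolved in.
√(4πDt) = √(4π × 0.018 × 37) = 2.893 m, so C_max = 46/(0.39 × 76 × 2.893) = 0.536 kg/m³.

0.536 kg/m³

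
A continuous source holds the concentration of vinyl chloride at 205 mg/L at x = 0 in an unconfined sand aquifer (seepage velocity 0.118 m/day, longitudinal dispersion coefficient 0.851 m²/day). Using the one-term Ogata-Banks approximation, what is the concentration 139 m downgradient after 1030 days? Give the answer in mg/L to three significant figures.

For a continuous step input, C/C₀ ≈ ½·erfc((x−vt)/(2√(Dt))).
vt = 0.118 × 1030 = 121.54 m and 2√(Dt) = 2√(0.851 × 1030) = 59.21 m.
Argument (x−vt)/(2√(Dt)) = (139 − 121.54)/59.21 = 0.2949; ½·erfc(0.2949) = 0.3383.
C = 205 × 0.3383 = 69.4 mg/L.

69.4 mg/L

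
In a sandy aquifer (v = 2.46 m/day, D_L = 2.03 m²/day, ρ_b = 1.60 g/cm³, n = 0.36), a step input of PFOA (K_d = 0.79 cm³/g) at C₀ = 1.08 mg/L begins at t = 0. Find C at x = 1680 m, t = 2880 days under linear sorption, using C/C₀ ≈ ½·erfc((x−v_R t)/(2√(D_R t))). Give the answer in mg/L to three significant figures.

Retardation factor R = 1 + ρ_b·K_d/n = 1 + 1.60 × 0.79/0.36 = 4.511.
Sorption retards both mechanisms: v_R = v/R = 0.5453 m/day, D_R = D/R = 0.4500 m²/day.
v_R·t = 0.5453 × 2880 = 1570.464 m; 2√(D_R t) = 72.00 m; argument = (1680 − 1570.464)/72.00 = 1.521.
C = C₀ × ½·erfc(1.521) = 1.08 × 0.01574 = 0.0170 mg/L.

0.0170 mg/L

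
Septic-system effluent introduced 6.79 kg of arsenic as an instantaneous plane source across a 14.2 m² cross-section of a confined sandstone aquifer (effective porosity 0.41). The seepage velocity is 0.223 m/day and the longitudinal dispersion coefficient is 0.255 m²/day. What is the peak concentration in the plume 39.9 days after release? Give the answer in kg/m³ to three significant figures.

0.103 kg/m³

The peak of an instantaneous 1D plume sits at x = vt; there the Gaussian factor is 1 and C_max = M/(n_e·A·√(4πDt)), where n_e·A is the pore area the mass is dissolved in.
√(4πDt) = √(4π × 0.255 × 39.9) = 11.31 m, so C_max = 6.79/(0.41 × 14.2 × 11.31) = 0.103 kg/m³.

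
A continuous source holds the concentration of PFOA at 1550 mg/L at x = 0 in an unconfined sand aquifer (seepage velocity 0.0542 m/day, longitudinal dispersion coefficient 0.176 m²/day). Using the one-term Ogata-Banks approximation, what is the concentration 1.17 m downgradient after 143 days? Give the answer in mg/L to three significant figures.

1280 mg/L

For a continuous step input, C/C₀ ≈ ½·erfc((x−vt)/(2√(Dt))).
vt = 0.0542 × 143 = 7.7506 m and 2√(Dt) = 2√(0.176 × 143) = 10.03 m.
Argument (x−vt)/(2√(Dt)) = (1.17 − 7.7506)/10.03 = -0.6561; ½·erfc(-0.6561) = 0.8233.
C = 1550 × 0.8233 = 1280 mg/L.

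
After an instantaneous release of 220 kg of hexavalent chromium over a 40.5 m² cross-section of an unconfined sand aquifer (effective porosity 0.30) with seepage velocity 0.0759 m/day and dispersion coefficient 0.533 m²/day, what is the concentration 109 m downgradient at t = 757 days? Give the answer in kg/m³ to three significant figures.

0.0490 kg/m³

For an instantaneous plane source, C(x,t) = M/(n_e·A·√(4πDt)) · exp(−(x−vt)²/(4Dt)), with n_e·A the pore (flow) area.
Plume center vt = 0.0759 × 757 = 57.4563 m, so the well at 109 m is 51.5437 m downgradient of the peak.
√(4πDt) = 71.21 m, giving peak height M/(n_e·A·√(4πDt)) = 220/(0.30 × 40.5 × 71.21) = 0.2543 kg/m³.
(x−vt)²/(4Dt) = (51.5437)²/(4 × 0.533 × 757) = 1.646; exp(−1.646) = 0.1928.
C = 0.2543 × 0.1928 = 0.0490 kg/m³.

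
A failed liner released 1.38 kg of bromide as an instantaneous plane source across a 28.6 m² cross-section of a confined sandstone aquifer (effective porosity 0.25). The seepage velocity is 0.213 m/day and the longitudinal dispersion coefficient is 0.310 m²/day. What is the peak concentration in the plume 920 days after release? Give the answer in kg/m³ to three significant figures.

The peak of an instantaneous 1D plume sits at x = vt; there the Gaussian factor is 1 and C_max = M/(n_e·A·√(4πDt)), where n_e·A is the pore area the mass is dissolved in.
√(4πDt) = √(4π × 0.310 × 920) = 59.87 m, so C_max = 1.38/(0.25 × 28.6 × 59.87) = 0.00322 kg/m³.

0.00322 kg/m³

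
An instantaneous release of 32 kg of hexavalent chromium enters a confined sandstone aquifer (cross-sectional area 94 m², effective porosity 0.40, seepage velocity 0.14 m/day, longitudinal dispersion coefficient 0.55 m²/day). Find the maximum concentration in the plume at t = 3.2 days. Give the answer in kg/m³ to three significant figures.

0.181 kg/m³

The peak of an instantaneous 1D plume sits at x = vt; there the Gaussian factor is 1 and C_max = M/(n_e·A·√(4πDt)), where n_e·A is the pore area the mass is dissolved in.
√(4πDt) = √(4π × 0.55 × 3.2) = 4.703 m, so C_max = 32/(0.40 × 94 × 4.703) = 0.181 kg/m³.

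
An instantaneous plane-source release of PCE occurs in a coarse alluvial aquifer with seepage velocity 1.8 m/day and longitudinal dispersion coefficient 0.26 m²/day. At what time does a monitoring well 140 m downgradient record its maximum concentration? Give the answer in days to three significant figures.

For the 1D instantaneous-source solution, setting ∂C/∂t = 0 at fixed x gives v²t² + 2Dt − x² = 0, so t = (√(D² + v²x²) − D)/v².
√(D² + v²x²) = √(0.26² + 1.8² × 140²) = 252.0; v² = 3.24.
t = (252.0 − 0.26)/3.24 = 77.7 days (vs. the pure-advection estimate x/v = 77.8 d).

77.7 days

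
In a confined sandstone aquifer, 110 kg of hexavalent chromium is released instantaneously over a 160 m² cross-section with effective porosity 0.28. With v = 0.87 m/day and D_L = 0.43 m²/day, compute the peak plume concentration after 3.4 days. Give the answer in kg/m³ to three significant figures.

0.573 kg/m³

The peak of an instantaneous 1D plume sits at x = vt; there the Gaussian factor is 1 and C_max = M/(n_e·A·√(4πDt)), where n_e·A is the pore area the mass is dissolved in.
√(4πDt) = √(4π × 0.43 × 3.4) = 4.286 m, so C_max = 110/(0.28 × 160 × 4.286) = 0.573 kg/m³.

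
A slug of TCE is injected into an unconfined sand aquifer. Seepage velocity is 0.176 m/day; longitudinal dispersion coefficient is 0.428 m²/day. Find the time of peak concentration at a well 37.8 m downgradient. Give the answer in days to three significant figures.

For the 1D instantaneous-source solution, setting ∂C/∂t = 0 at fixed x gives v²t² + 2Dt − x² = 0, so t = (√(D² + v²x²) − D)/v².
√(D² + v²x²) = √(0.428² + 0.176² × 37.8²) = 6.667; v² = 0.030976.
t = (6.667 − 0.428)/0.030976 = 201 days (vs. the pure-advection estimate x/v = 215 d).

201 days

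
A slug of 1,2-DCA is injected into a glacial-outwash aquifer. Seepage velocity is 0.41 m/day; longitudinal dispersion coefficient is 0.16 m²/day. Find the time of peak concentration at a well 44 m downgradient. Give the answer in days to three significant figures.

For the 1D instantaneous-source solution, setting ∂C/∂t = 0 at fixed x gives v²t² + 2Dt − x² = 0, so t = (√(D² + v²x²) − D)/v².
√(D² + v²x²) = √(0.16² + 0.41² × 44²) = 18.04; v² = 0.1681.
t = (18.04 − 0.16)/0.1681 = 106 days (vs. the pure-advection estimate x/v = 107 d).

106 days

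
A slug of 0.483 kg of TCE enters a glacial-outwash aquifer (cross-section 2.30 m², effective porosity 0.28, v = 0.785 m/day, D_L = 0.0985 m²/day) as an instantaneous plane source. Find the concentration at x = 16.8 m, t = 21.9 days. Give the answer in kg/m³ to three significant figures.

0.142 kg/m³

For an instantaneous plane source, C(x,t) = M/(n_e·A·√(4πDt)) · exp(−(x−vt)²/(4Dt)), with n_e·A the pore (flow) area.
Plume center vt = 0.785 × 21.9 = 17.1915 m, so the well at 16.8 m is 0.3915 m upgradient of the peak.
√(4πDt) = 5.206 m, giving peak height M/(n_e·A·√(4πDt)) = 0.483/(0.28 × 2.30 × 5.206) = 0.1441 kg/m³.
(x−vt)²/(4Dt) = (-0.3915)²/(4 × 0.0985 × 21.9) = 0.01776; exp(−0.01776) = 0.9824.
C = 0.1441 × 0.9824 = 0.142 kg/m³.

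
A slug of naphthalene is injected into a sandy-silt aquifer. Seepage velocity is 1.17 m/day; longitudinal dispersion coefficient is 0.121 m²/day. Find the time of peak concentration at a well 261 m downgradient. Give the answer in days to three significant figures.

For the 1D instantaneous-source solution, setting ∂C/∂t = 0 at fixed x gives v²t² + 2Dt − x² = 0, so t = (√(D² + v²x²) − D)/v².
√(D² + v²x²) = √(0.121² + 1.17² × 261²) = 305.4; v² = 1.3689.
t = (305.4 − 0.121)/1.3689 = 223 days (vs. the pure-advection estimate x/v = 223 d).

223 days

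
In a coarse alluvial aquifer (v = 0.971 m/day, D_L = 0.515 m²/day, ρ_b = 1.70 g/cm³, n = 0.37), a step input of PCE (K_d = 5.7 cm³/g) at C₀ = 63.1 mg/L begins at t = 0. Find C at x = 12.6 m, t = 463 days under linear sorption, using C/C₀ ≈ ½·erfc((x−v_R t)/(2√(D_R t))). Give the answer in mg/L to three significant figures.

52.1 mg/L

Retardation factor R = 1 + ρ_b·K_d/n = 1 + 1.70 × 5.7/0.37 = 27.19.
Sorption retards both mechanisms: v_R = v/R = 0.03571 m/day, D_R = D/R = 0.01894 m²/day.
v_R·t = 0.03571 × 463 = 16.53373 m; 2√(D_R t) = 5.923 m; argument = (12.6 − 16.53373)/5.923 = -0.6641.
C = C₀ × ½·erfc(-0.6641) = 63.1 × 0.8262 = 52.1 mg/L.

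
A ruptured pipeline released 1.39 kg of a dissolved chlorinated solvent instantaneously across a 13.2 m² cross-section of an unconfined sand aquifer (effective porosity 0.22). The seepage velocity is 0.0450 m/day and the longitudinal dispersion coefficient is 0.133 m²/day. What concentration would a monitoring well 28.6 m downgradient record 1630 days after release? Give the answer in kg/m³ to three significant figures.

0.000911 kg/m³

For an instantaneous plane source, C(x,t) = M/(n_e·A·√(4πDt)) · exp(−(x−vt)²/(4Dt)), with n_e·A the pore (flow) area.
Plume center vt = 0.0450 × 1630 = 73.35 m, so the well at 28.6 m is 44.75 m upgradient of the peak.
√(4πDt) = 52.19 m, giving peak height M/(n_e·A·√(4πDt)) = 1.39/(0.22 × 13.2 × 52.19) = 0.009171 kg/m³.
(x−vt)²/(4Dt) = (-44.75)²/(4 × 0.133 × 1630) = 2.309; exp(−2.309) = 0.09936.
C = 0.009171 × 0.09936 = 0.000911 kg/m³.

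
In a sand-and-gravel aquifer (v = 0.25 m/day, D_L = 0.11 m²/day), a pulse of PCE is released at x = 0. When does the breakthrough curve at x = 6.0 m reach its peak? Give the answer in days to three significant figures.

22.3 days

For the 1D instantaneous-source solution, setting ∂C/∂t = 0 at fixed x gives v²t² + 2Dt − x² = 0, so t = (√(D² + v²x²) − D)/v².
√(D² + v²x²) = √(0.11² + 0.25² × 6.0²) = 1.504; v² = 0.0625.
t = (1.504 − 0.11)/0.0625 = 22.3 days (vs. the pure-advection estimate x/v = 24.0 d).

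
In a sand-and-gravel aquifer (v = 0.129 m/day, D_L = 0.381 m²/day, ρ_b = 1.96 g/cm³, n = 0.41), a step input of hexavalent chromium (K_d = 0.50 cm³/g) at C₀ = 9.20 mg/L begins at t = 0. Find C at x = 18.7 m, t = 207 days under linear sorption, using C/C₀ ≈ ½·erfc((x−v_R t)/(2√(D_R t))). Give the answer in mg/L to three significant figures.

Retardation factor R = 1 + ρ_b·K_d/n = 1 + 1.96 × 0.50/0.41 = 3.390.
Sorption retards both mechanisms: v_R = v/R = 0.03805 m/day, D_R = D/R = 0.1124 m²/day.
v_R·t = 0.03805 × 207 = 7.87635 m; 2√(D_R t) = 9.647 m; argument = (18.7 − 7.87635)/9.647 = 1.122.
C = C₀ × ½·erfc(1.122) = 9.20 × 0.05628 = 0.518 mg/L.

0.518 mg/L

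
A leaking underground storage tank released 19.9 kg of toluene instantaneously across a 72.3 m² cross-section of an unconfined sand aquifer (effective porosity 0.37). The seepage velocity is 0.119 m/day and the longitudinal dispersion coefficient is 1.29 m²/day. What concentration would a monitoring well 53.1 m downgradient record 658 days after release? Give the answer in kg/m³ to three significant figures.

0.00597 kg/m³

For an instantaneous plane source, C(x,t) = M/(n_e·A·√(4πDt)) · exp(−(x−vt)²/(4Dt)), with n_e·A the pore (flow) area.
Plume center vt = 0.119 × 658 = 78.302 m, so the well at 53.1 m is 25.202 m upgradient of the peak.
√(4πDt) = 103.3 m, giving peak height M/(n_e·A·√(4πDt)) = 19.9/(0.37 × 72.3 × 103.3) = 0.007201 kg/m³.
(x−vt)²/(4Dt) = (-25.202)²/(4 × 1.29 × 658) = 0.1871; exp(−0.1871) = 0.8294.
C = 0.007201 × 0.8294 = 0.00597 kg/m³.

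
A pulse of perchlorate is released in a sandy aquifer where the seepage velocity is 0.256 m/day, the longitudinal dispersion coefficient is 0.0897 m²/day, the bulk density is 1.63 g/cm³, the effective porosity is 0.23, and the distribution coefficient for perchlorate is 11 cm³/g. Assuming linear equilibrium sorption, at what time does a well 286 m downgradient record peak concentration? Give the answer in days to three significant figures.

88100 days

Retardation factor R = 1 + ρ_b·K_d/n = 1 + 1.63 × 11/0.23 = 78.96.
Sorption retards both mechanisms: v_R = v/R = 0.003242 m/day, D_R = D/R = 0.001136 m²/day.
Peak time from v_R²t² + 2D_R t − x² = 0: t = (√(D_R² + v_R²x²) − D_R)/v_R².
√(D_R² + v_R²x²) = √(0.001136² + 0.003242² × 286²) = 0.9272; v_R² = 1.051e-05.
t = (0.9272 − 0.001136)/1.051e-05 = 88100 days.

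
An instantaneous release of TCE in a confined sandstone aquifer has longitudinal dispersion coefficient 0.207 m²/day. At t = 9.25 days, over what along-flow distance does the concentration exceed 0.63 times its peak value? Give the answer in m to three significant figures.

3.76 m

The plume is Gaussian with σ = √(2Dt) = √(2 × 0.207 × 9.25) = 1.957 m.
C/C_peak = exp(−Δx²/(2σ²)) = 0.63 ⇒ Δx = σ·√(−2 ln 0.63) = 1.957 × 0.9613 = 1.881 m.
Width = 2Δx = 3.76 m.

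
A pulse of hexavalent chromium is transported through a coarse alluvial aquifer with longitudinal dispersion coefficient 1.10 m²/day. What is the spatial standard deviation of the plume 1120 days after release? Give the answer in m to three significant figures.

49.6 m

Dispersive spreading gives a Gaussian with σ² = 2Dt; advection only shifts the center.
σ = √(2 × 1.10 × 1120) = 49.6 m.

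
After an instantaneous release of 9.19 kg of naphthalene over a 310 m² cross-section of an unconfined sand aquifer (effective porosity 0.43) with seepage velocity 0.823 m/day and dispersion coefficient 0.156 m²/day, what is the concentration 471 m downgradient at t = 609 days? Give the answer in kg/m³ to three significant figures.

For an instantaneous plane source, C(x,t) = M/(n_e·A·√(4πDt)) · exp(−(x−vt)²/(4Dt)), with n_e·A the pore (flow) area.
Plume center vt = 0.823 × 609 = 501.207 m, so the well at 471 m is 30.207 m upgradient of the peak.
√(4πDt) = 34.55 m, giving peak height M/(n_e·A·√(4πDt)) = 9.19/(0.43 × 310 × 34.55) = 0.001995 kg/m³.
(x−vt)²/(4Dt) = (-30.207)²/(4 × 0.156 × 609) = 2.401; exp(−2.401) = 0.09063.
C = 0.001995 × 0.09063 = 0.000181 kg/m³.

0.000181 kg/m³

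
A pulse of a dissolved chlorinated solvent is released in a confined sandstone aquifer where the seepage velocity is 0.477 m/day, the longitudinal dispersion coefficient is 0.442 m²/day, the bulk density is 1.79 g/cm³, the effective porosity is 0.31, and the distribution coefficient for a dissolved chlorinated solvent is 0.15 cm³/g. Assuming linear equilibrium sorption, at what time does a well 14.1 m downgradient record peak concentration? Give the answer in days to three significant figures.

51.7 days

Retardation factor R = 1 + ρ_b·K_d/n = 1 + 1.79 × 0.15/0.31 = 1.866.
Sorption retards both mechanisms: v_R = v/R = 0.2556 m/day, D_R = D/R = 0.2369 m²/day.
Peak time from v_R²t² + 2D_R t − x² = 0: t = (√(D_R² + v_R²x²) − D_R)/v_R².
√(D_R² + v_R²x²) = √(0.2369² + 0.2556² × 14.1²) = 3.612; v_R² = 0.06533.
t = (3.612 − 0.2369)/0.06533 = 51.7 days.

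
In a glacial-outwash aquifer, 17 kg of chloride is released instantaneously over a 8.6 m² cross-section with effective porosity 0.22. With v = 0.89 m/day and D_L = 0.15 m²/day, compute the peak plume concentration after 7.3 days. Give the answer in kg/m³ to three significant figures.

2.42 kg/m³

The peak of an instantaneous 1D plume sits at x = vt; there the Gaussian factor is 1 and C_max = M/(n_e·A·√(4πDt)), where n_e·A is the pore area the mass is dissolved in.
√(4πDt) = √(4π × 0.15 × 7.3) = 3.709 m, so C_max = 17/(0.22 × 8.6 × 3.709) = 2.42 kg/m³.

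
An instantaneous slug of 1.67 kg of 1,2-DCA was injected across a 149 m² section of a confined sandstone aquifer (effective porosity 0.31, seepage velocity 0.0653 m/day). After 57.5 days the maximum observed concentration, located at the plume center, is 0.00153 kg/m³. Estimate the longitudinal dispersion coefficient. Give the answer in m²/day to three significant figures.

0.773 m²/day

At the plume center C_max = M/(n_e·A·√(4πDt)), so D = M²/(4πt·(n_e·A·C_max)²).
n_e·A·C_max = 0.31 × 149 × 0.00153 = 0.07067 kg/m.
D = 1.67²/(4π × 57.5 × 0.07067²) = 0.773 m²/day.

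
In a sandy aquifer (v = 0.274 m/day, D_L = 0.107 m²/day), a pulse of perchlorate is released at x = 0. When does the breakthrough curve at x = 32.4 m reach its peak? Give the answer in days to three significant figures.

117 days

For the 1D instantaneous-source solution, setting ∂C/∂t = 0 at fixed x gives v²t² + 2Dt − x² = 0, so t = (√(D² + v²x²) − D)/v².
√(D² + v²x²) = √(0.107² + 0.274² × 32.4²) = 8.878; v² = 0.075076.
t = (8.878 − 0.107)/0.075076 = 117 days (vs. the pure-advection estimate x/v = 118 d).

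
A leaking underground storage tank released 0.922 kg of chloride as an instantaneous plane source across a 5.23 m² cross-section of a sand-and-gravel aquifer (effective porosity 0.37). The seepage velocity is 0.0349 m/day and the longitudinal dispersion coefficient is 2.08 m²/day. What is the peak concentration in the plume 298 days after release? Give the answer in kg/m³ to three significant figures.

0.00540 kg/m³

The peak of an instantaneous 1D plume sits at x = vt; there the Gaussian factor is 1 and C_max = M/(n_e·A·√(4πDt)), where n_e·A is the pore area the mass is dissolved in.
√(4πDt) = √(4π × 2.08 × 298) = 88.26 m, so C_max = 0.922/(0.37 × 5.23 × 88.26) = 0.00540 kg/m³.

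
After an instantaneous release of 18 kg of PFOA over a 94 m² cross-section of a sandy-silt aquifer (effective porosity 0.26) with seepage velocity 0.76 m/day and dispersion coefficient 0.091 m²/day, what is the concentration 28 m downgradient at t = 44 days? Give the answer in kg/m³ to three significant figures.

0.0164 kg/m³

For an instantaneous plane source, C(x,t) = M/(n_e·A·√(4πDt)) · exp(−(x−vt)²/(4Dt)), with n_e·A the pore (flow) area.
Plume center vt = 0.76 × 44 = 33.44 m, so the well at 28 m is 5.44 m upgradient of the peak.
√(4πDt) = 7.093 m, giving peak height M/(n_e·A·√(4πDt)) = 18/(0.26 × 94 × 7.093) = 0.1038 kg/m³.
(x−vt)²/(4Dt) = (-5.44)²/(4 × 0.091 × 44) = 1.848; exp(−1.848) = 0.1576.
C = 0.1038 × 0.1576 = 0.0164 kg/m³.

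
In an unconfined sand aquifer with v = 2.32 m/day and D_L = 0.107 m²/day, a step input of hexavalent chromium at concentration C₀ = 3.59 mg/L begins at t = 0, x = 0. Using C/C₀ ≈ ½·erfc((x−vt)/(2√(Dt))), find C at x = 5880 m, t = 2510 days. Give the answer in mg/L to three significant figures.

For a continuous step input, C/C₀ ≈ ½·erfc((x−vt)/(2√(Dt))).
vt = 2.32 × 2510 = 5823.2 m and 2√(Dt) = 2√(0.107 × 2510) = 32.78 m.
Argument (x−vt)/(2√(Dt)) = (5880 − 5823.2)/32.78 = 1.733; ½·erfc(1.733) = 0.007126.
C = 3.59 × 0.007126 = 0.0256 mg/L.

0.0256 mg/L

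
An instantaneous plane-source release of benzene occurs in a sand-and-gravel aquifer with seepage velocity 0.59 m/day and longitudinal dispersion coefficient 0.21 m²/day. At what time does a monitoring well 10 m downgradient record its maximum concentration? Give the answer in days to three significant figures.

For the 1D instantaneous-source solution, setting ∂C/∂t = 0 at fixed x gives v²t² + 2Dt − x² = 0, so t = (√(D² + v²x²) − D)/v².
√(D² + v²x²) = √(0.21² + 0.59² × 10²) = 5.904; v² = 0.3481.
t = (5.904 − 0.21)/0.3481 = 16.4 days (vs. the pure-advection estimate x/v = 16.9 d).

16.4 days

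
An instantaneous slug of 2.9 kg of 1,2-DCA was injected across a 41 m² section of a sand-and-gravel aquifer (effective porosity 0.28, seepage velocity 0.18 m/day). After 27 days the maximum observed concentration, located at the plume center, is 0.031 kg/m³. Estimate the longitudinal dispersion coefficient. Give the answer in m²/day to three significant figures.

At the plume center C_max = M/(n_e·A·√(4πDt)), so D = M²/(4πt·(n_e·A·C_max)²).
n_e·A·C_max = 0.28 × 41 × 0.031 = 0.3559 kg/m.
D = 2.9²/(4π × 27 × 0.3559²) = 0.196 m²/day.

0.196 m²/day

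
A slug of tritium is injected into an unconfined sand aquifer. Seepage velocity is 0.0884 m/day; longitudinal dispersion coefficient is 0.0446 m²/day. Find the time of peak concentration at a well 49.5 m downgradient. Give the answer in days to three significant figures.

For the 1D instantaneous-source solution, setting ∂C/∂t = 0 at fixed x gives v²t² + 2Dt − x² = 0, so t = (√(D² + v²x²) − D)/v².
√(D² + v²x²) = √(0.0446² + 0.0884² × 49.5²) = 4.376; v² = 0.00781456.
t = (4.376 − 0.0446)/0.00781456 = 554 days (vs. the pure-advection estimate x/v = 560 d).

554 days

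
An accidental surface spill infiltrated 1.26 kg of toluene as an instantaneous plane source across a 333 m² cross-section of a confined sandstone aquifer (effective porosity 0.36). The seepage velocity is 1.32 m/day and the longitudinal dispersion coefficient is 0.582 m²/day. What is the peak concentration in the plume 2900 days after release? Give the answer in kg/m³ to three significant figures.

7.22e-05 kg/m³

The peak of an instantaneous 1D plume sits at x = vt; there the Gaussian factor is 1 and C_max = M/(n_e·A·√(4πDt)), where n_e·A is the pore area the mass is dissolved in.
√(4πDt) = √(4π × 0.582 × 2900) = 145.6 m, so C_max = 1.26/(0.36 × 333 × 145.6) = 7.22e-05 kg/m³.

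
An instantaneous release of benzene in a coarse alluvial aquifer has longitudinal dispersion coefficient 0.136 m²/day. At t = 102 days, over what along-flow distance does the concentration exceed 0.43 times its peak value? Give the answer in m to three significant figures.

The plume is Gaussian with σ = √(2Dt) = √(2 × 0.136 × 102) = 5.267 m.
C/C_peak = exp(−Δx²/(2σ²)) = 0.43 ⇒ Δx = σ·√(−2 ln 0.43) = 5.267 × 1.299 = 6.842 m.
Width = 2Δx = 13.7 m.

13.7 m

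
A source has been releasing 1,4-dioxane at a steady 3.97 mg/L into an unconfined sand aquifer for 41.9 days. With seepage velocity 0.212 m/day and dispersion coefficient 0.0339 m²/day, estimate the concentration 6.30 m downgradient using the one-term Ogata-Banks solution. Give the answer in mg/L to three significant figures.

For a continuous step input, C/C₀ ≈ ½·erfc((x−vt)/(2√(Dt))).
vt = 0.212 × 41.9 = 8.8828 m and 2√(Dt) = 2√(0.0339 × 41.9) = 2.384 m.
Argument (x−vt)/(2√(Dt)) = (6.30 − 8.8828)/2.384 = -1.083; ½·erfc(-1.083) = 0.9372.
C = 3.97 × 0.9372 = 3.72 mg/L.

3.72 mg/L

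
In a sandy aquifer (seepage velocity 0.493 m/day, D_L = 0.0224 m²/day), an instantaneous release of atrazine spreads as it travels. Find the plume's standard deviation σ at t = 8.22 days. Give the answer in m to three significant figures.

0.607 m

Dispersive spreading gives a Gaussian with σ² = 2Dt; advection only shifts the center.
σ = √(2 × 0.0224 × 8.22) = 0.607 m.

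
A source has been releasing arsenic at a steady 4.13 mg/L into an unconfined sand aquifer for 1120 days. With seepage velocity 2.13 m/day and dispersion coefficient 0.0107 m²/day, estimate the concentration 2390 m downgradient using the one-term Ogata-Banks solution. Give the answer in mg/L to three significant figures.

For a continuous step input, C/C₀ ≈ ½·erfc((x−vt)/(2√(Dt))).
vt = 2.13 × 1120 = 2385.6 m and 2√(Dt) = 2√(0.0107 × 1120) = 6.924 m.
Argument (x−vt)/(2√(Dt)) = (2390 − 2385.6)/6.924 = 0.6355; ½·erfc(0.6355) = 0.1844.
C = 4.13 × 0.1844 = 0.762 mg/L.

0.762 mg/L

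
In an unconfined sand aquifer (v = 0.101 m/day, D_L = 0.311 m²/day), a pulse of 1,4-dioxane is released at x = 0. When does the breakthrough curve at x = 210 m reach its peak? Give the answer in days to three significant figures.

For the 1D instantaneous-source solution, setting ∂C/∂t = 0 at fixed x gives v²t² + 2Dt − x² = 0, so t = (√(D² + v²x²) − D)/v².
√(D² + v²x²) = √(0.311² + 0.101² × 210²) = 21.21; v² = 0.010201.
t = (21.21 − 0.311)/0.010201 = 2050 days (vs. the pure-advection estimate x/v = 2080 d).

2050 days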